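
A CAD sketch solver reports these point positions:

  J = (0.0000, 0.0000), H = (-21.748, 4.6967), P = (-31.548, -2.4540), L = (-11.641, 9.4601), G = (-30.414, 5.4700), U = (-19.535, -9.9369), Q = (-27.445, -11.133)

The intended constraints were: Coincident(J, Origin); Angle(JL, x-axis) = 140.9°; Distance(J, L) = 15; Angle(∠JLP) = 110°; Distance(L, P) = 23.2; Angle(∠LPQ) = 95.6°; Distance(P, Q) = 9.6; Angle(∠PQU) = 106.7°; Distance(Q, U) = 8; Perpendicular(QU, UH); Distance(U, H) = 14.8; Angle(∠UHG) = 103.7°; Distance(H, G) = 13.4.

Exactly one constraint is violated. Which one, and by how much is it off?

Distance(H, G) = 13.4 — off by 4.70.

J = (0.00, 0.00) ✓; JL at 140.9° ✓; |JL| = 15.00 ✓; ∠JLP = 110.0° ✓; |LP| = 23.20 ✓; ∠LPQ = 95.60° ✓; |PQ| = 9.600 ✓; ∠PQU = 106.7° ✓; |QU| = 8.000 ✓; ∠(QU, UH) = 90.00° ✓; |UH| = 14.80 ✓; ∠UHG = 103.7° ✓; |HG| = 8.700 ✗.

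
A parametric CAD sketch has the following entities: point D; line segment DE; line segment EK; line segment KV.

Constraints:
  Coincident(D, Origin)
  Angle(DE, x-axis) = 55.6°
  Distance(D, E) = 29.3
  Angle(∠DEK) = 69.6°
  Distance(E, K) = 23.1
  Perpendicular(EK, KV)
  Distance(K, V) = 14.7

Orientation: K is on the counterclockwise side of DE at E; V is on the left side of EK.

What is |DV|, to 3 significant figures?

18.1

D is at the origin; DE runs at 55.6° with length 29.3, so E = 29.3·(cos 55.6°, sin 55.6°) = (16.6, 24.2). ∠DEK = 69.6°, so EK runs at 55.6° + (180° − 69.6°) = 166° from the x-axis; with |EK| = 23.1, K = E + 23.1·(cos 166°, sin 166°) = (-5.86, 29.8). EK is perpendicular to KV; with |KV| = 14.7 on the left of EK, V = K + 14.7·(-0.242, -0.970) = (-9.42, 15.5). Then |DV| = |V − D| = 18.1.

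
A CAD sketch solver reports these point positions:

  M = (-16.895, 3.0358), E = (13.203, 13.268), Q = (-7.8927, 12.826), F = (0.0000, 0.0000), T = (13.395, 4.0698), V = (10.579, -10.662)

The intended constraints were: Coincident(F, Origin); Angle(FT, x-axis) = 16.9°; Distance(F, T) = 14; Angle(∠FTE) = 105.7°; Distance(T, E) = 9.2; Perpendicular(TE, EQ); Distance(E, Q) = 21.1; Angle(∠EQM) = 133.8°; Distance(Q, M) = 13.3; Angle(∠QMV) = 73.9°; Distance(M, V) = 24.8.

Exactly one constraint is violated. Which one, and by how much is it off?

Distance(M, V) = 24.8 — off by 5.90.

F = (0.00, 0.00) ✓; FT at 16.90° ✓; |FT| = 14.00 ✓; ∠FTE = 105.7° ✓; |TE| = 9.200 ✓; ∠(TE, EQ) = 90.00° ✓; |EQ| = 21.10 ✓; ∠EQM = 133.8° ✓; |QM| = 13.30 ✓; ∠QMV = 73.90° ✓; |MV| = 30.70 ✗.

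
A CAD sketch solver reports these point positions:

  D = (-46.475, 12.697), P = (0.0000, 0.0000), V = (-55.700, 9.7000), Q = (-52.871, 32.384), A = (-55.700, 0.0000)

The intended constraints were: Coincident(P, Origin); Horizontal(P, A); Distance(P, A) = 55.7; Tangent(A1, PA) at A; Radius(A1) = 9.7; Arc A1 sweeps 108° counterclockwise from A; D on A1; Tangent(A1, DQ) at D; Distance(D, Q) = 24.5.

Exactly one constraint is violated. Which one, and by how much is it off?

Distance(D, Q) = 24.5 — off by 3.80.

P = (0.00, 0.00) ✓; P.y = 0.00, A.y = 0.00 ✓; |PA| = 55.70 ✓; ∠(VA, AP) = 90.00° ✓; |VA| = 9.700 ✓; bearing(V→D) − bearing(V→A) = 108.0° ✓; |VD| = 9.700 ✓; ∠(VD, DQ) = 90.00° ✓; |DQ| = 20.70 ✗.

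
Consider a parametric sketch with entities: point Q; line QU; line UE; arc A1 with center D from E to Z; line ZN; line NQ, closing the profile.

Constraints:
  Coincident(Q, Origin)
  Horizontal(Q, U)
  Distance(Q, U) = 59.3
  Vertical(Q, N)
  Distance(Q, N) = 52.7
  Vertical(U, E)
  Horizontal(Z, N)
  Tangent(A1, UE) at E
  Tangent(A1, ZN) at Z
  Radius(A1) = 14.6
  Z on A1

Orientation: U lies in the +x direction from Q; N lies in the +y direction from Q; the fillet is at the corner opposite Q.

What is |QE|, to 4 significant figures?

70.48

The virtual corner opposite Q is at (59.30, 52.70). Since A1 is tangent to UE there, DE ⟂ UE and the tangent condition forces DZ to be normal to ZN, with radius 14.6, so the center D sits 14.6 in from both sides at D = (44.70, 38.10). That places the tangent points at E = (59.30, 38.10) on UE and Z = (44.70, 52.70) on ZN. Then |QE| = |E − Q| = 70.48.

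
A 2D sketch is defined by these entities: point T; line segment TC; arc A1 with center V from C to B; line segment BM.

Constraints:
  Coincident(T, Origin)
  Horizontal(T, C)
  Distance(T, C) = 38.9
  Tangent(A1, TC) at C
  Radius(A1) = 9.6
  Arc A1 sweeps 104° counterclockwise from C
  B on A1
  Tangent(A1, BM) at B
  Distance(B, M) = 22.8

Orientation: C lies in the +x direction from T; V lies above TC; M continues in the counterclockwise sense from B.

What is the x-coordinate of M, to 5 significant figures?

42.699

T is at the origin; T and C share the same y with |TC| = 38.9 and C on the +x side, so C = (38.900, 0.0000). Since A1 is tangent to TC there, VC ⟂ TC, so V = C + (0, 9.6) = (38.900, 9.6000). On A1, C sits at bearing -90° from V; a 104° counterclockwise sweep puts B at bearing 14°, so B = V + 9.6·(cos 14°, sin 14°) = (48.215, 11.922). The tangent condition forces VB to be normal to BM, so BM runs along (−sin 14°, cos 14°); with |BM| = 22.8, M = (42.699, 34.045). So M.x = 42.699.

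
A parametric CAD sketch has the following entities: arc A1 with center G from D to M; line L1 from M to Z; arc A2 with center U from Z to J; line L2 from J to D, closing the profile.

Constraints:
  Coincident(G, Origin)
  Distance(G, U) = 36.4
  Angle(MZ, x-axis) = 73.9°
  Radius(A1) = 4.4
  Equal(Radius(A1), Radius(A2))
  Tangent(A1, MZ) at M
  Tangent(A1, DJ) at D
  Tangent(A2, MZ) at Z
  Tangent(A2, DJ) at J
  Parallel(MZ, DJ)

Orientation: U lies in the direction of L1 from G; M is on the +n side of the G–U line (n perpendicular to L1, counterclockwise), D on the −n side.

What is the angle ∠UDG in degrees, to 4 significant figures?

83.11°

The slot axis is L1's direction at 73.9°, so u = (cos 73.9°, sin 73.9°) = (0.2773, 0.9608) and n = (−sin 73.9°, cos 73.9°) = (-0.9608, 0.2773). G is at the origin and U lies 36.4 along u from G, so U = 36.4·u = (10.09, 34.97). Tangency of A1 to both parallel lines with radius 4.4 puts M and D at G ± 4.4·n: M = (-4.227, 1.220), D = (4.227, -1.220). Then cos ∠UDG = DU·DG / (|DU||DG|), giving 83.11°.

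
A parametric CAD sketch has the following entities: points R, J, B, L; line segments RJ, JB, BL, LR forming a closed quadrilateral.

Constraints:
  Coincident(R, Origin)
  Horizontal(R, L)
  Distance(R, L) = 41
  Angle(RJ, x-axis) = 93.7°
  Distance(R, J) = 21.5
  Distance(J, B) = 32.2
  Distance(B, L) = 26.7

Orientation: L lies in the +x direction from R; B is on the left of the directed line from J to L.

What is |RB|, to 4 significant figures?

39.32

R is at the origin; R and L share the same y with |RL| = 41.0 and L in +x, so L = (41.0, 0). RJ runs at 93.7° with |RJ| = 21.5, so J = (-1.387, 21.46). B is determined by |JB| = 32.2 and |BL| = 26.7 together: it lies at the intersection of circle(J, 32.2) and circle(L, 26.7). With |JL| = 47.51, the foot of the radical line on JL is 27.16 from J and the perpendicular offset is √(32.2² − 27.16²) = 17.29. Taking the left-of-JL solution: B = (30.66, 24.62).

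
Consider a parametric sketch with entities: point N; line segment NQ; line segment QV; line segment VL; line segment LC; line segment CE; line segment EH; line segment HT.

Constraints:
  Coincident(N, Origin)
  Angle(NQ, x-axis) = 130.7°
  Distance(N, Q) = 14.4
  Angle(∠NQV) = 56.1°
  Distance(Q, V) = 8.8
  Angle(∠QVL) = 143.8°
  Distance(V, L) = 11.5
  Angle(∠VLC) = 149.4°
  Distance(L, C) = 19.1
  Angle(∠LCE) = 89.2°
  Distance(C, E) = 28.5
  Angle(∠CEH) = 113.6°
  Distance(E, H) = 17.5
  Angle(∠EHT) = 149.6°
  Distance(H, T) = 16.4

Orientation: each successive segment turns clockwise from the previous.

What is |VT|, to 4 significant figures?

27.52

∠CEH = 113.6° gives EH at 142.8° from the x-axis; with |EH| = 17.5, H = (-19.90, -13.55). ∠EHT = 149.6° gives HT at 112.4° from the x-axis; with |HT| = 16.4, T = (-26.15, 1.612). Then |VT| = |T − V| = 27.52.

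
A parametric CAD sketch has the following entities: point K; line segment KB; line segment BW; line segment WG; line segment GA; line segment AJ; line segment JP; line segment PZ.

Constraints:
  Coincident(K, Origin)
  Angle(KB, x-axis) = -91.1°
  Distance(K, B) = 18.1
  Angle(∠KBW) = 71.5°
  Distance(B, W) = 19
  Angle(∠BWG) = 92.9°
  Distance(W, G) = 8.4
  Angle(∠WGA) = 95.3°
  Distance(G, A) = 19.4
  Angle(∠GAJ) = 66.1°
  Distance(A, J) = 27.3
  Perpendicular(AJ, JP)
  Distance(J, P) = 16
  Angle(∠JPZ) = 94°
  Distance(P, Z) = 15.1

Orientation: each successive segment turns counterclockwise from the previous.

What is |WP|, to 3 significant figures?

11.5

K is at the origin; KB runs at -91.1° with length 18.1, so B = (-0.347, -18.1). ∠KBW = 71.5° gives BW at 17.4° from the x-axis; with |BW| = 19.0, W = (17.8, -12.4). ∠BWG = 92.9° gives WG at 104° from the x-axis; with |WG| = 8.4, G = (15.7, -4.28). ∠WGA = 95.3° gives GA at -171° from the x-axis; with |GA| = 19.4, A = (-3.47, -7.38). ∠GAJ = 66.1° gives AJ at -56.9° from the x-axis; with |AJ| = 27.3, J = (11.4, -30.3). AJ is perpendicular to JP, so JP runs at 33.1°; with |JP| = 16.0, P = (24.8, -21.5). Then |WP| = |P − W| = 11.5.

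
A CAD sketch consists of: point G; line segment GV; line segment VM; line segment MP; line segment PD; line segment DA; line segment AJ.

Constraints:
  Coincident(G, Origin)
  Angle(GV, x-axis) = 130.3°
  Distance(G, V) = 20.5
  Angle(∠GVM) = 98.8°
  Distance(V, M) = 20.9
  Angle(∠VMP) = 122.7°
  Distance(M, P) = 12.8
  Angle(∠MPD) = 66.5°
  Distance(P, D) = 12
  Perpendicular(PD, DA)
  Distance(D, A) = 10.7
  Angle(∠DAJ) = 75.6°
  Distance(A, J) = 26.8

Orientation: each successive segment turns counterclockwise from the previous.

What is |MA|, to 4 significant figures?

6.974

∠MPD = 66.5° gives PD at 22.30° from the x-axis; with |PD| = 12.0, D = (-20.24, -3.529). PD ⟂ DA, so DA runs at 112.3°; with |DA| = 10.7, A = (-24.31, 6.371). Then |MA| = |A − M| = 6.974.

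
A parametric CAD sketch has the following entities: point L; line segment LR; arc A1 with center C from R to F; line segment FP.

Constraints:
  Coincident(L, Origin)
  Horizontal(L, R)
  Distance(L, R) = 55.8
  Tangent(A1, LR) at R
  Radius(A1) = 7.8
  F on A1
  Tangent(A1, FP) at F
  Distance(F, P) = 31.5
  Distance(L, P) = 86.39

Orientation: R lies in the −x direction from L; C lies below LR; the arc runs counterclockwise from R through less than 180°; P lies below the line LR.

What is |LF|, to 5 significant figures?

61.804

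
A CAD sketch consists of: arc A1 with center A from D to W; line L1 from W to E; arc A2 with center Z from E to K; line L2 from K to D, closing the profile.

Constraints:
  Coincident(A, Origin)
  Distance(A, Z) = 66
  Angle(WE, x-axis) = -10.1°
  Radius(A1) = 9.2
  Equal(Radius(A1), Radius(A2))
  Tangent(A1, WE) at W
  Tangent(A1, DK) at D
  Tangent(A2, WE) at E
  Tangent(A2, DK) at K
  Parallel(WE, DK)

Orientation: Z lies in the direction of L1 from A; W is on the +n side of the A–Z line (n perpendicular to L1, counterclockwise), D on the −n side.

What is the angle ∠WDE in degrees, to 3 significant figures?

74.4°

Tangency of A1 to both parallel lines with radius 9.2 puts W and D at A ± 9.2·n: W = (1.61, 9.06), D = (-1.61, -9.06). Equal radii place E and K the same way about Z: E = Z + 9.2·n = (66.6, -2.52), K = Z − 9.2·n = (63.4, -20.6). Then cos ∠WDE = DW·DE / (|DW||DE|), giving 74.4°.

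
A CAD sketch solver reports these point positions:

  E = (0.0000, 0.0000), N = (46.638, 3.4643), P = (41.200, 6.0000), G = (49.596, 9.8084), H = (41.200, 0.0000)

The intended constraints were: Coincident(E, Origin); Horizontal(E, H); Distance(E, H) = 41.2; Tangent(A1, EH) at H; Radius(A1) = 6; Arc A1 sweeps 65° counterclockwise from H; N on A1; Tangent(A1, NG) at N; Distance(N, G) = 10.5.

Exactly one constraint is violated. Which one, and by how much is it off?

Distance(N, G) = 10.5 — off by 3.50.

E = (0.00, 0.00) ✓; E.y = 0.00, H.y = 0.00 ✓; |EH| = 41.20 ✓; ∠(PH, HE) = 90.00° ✓; |PH| = 6.000 ✓; bearing(P→N) − bearing(P→H) = 65.00° ✓; |PN| = 6.000 ✓; ∠(PN, NG) = 90.00° ✓; |NG| = 7.000 ✗.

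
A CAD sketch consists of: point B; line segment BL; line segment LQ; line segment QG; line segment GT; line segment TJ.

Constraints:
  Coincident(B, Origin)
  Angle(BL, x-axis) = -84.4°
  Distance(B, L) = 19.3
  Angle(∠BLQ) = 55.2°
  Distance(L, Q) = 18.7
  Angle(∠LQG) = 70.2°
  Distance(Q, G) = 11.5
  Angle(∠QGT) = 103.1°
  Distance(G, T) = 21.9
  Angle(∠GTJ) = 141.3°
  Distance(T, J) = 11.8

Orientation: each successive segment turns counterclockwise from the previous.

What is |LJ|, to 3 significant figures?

15.2

B is at the origin; BL runs at -84.4° with length 19.3, so L = (1.88, -19.2). ∠BLQ = 55.2° gives LQ at 40.4° from the x-axis; with |LQ| = 18.7, Q = (16.1, -7.09). ∠LQG = 70.2° gives QG at 150° from the x-axis; with |QG| = 11.5, G = (6.14, -1.37). ∠QGT = 103.1° gives GT at -133° from the x-axis; with |GT| = 21.9, T = (-8.76, -17.4). ∠GTJ = 141.3° gives TJ at -94.2° from the x-axis; with |TJ| = 11.8, J = (-9.63, -29.2). Then |LJ| = |J − L| = 15.2.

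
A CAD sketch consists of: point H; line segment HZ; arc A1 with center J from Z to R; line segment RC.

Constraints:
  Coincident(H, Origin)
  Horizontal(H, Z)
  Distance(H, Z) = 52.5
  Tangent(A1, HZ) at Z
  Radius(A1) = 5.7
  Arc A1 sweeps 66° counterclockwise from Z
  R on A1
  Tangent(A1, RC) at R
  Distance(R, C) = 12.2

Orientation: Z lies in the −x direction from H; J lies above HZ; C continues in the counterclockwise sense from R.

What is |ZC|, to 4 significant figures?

17.73

On A1, Z sits at bearing -90° from J; a 66° counterclockwise sweep puts R at bearing -24°, so R = J + 5.7·(cos -24°, sin -24°) = (-47.29, 3.382). Tangency of A1 to RC means the radius JR is perpendicular to RC, so RC runs along (−sin -24°, cos -24°); with |RC| = 12.2, C = (-42.33, 14.53). Then |ZC| = |C − Z| = 17.73.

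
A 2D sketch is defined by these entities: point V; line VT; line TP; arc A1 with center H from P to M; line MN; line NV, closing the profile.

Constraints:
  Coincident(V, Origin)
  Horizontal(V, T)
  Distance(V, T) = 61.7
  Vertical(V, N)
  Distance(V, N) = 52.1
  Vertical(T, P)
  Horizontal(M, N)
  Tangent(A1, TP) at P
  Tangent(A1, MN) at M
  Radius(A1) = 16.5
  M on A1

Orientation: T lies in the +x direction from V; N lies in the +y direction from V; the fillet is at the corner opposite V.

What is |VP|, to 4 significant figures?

71.23

The virtual corner opposite V is at (61.70, 52.10). Since A1 is tangent to TP there, HP ⟂ TP and since A1 is tangent to MN there, HM ⟂ MN, with radius 16.5, so the center H sits 16.5 in from both sides at H = (45.20, 35.60). That places the tangent points at P = (61.70, 35.60) on TP and M = (45.20, 52.10) on MN. Then |VP| = |P − V| = 71.23.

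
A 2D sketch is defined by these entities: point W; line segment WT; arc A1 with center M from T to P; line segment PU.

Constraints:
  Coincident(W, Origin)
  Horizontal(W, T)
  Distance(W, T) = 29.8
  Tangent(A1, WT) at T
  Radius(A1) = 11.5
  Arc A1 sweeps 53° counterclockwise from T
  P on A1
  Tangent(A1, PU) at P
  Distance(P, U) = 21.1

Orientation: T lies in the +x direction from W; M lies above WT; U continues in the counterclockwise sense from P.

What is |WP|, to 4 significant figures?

39.25

W is at the origin; WT is horizontal with |WT| = 29.8 and T on the +x side, so T = (29.80, 0.000). Since A1 is tangent to WT there, MT ⟂ WT, so M = T + (0, 11.5) = (29.80, 11.50). On A1, T sits at bearing -90° from M; a 53° counterclockwise sweep puts P at bearing -37°, so P = M + 11.5·(cos -37°, sin -37°) = (38.98, 4.579). Then |WP| = |P − W| = 39.25.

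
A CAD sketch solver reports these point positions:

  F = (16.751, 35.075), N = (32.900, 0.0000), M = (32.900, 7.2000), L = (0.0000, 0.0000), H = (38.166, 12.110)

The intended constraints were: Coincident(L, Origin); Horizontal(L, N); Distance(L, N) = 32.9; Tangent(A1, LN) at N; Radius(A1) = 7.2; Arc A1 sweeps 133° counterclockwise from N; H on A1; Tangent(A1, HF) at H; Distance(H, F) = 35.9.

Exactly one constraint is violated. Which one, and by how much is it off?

Distance(H, F) = 35.9 — off by 4.50.

L = (0.00, 0.00) ✓; L.y = 0.00, N.y = 0.00 ✓; |LN| = 32.90 ✓; ∠(MN, NL) = 90.00° ✓; |MN| = 7.200 ✓; bearing(M→H) − bearing(M→N) = 133.0° ✓; |MH| = 7.200 ✓; ∠(MH, HF) = 90.00° ✓; |HF| = 31.40 ✗.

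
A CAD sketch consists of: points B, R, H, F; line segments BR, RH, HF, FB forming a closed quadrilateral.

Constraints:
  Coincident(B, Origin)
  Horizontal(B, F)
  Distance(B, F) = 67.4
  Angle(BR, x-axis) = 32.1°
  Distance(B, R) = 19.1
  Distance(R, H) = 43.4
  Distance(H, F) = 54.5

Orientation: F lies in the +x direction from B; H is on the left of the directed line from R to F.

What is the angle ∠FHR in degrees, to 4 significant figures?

63.28°

B is at the origin; B and F share the same y with |BF| = 67.4 and F in +x, so F = (67.4, 0). BR runs at 32.1° with |BR| = 19.1, so R = (16.18, 10.15). H is determined by |RH| = 43.4 and |HF| = 54.5 together: it lies at the intersection of circle(R, 43.4) and circle(F, 54.5). With |RF| = 52.22, the foot of the radical line on RF is 15.70 from R and the perpendicular offset is √(43.4² − 15.70²) = 40.46. Taking the left-of-RF solution: H = (39.45, 46.79).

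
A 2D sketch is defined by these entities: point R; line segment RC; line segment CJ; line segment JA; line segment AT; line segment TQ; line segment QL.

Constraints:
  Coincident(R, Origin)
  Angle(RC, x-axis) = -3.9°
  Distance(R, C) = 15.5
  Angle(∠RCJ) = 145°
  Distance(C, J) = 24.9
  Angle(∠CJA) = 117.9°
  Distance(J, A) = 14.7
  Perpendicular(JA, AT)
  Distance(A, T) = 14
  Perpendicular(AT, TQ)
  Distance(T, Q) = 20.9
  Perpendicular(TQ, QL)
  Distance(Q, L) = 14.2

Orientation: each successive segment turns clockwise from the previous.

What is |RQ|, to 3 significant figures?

23.7

JA is perpendicular to AT, so AT runs at 169°; with |AT| = 14.0, T = (18.3, -28.4). AT is perpendicular to TQ, so TQ runs at 79.0°; with |TQ| = 20.9, Q = (22.3, -7.93). Then |RQ| = |Q − R| = 23.7.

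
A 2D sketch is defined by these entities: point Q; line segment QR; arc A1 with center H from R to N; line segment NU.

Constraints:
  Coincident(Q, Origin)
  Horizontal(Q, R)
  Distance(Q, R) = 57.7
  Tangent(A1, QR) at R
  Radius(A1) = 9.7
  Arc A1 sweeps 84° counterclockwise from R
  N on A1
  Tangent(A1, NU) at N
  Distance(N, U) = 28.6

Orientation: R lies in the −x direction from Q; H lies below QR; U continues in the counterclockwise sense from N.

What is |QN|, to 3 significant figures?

67.9

Tangency of A1 to QR means the radius HR is perpendicular to QR, so H = R + (0, -9.7) = (-57.7, -9.70). On A1, R sits at bearing 90° from H; an 84° counterclockwise sweep puts N at bearing 174°, so N = H + 9.7·(cos 174°, sin 174°) = (-67.3, -8.69). Then |QN| = |N − Q| = 67.9.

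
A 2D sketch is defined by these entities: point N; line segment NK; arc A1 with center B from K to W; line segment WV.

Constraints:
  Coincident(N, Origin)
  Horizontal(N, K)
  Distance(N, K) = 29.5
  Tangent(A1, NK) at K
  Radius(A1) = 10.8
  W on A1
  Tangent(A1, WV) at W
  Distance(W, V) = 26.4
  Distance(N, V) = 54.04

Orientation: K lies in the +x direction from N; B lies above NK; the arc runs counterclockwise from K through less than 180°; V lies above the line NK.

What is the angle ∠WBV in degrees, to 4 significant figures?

67.75°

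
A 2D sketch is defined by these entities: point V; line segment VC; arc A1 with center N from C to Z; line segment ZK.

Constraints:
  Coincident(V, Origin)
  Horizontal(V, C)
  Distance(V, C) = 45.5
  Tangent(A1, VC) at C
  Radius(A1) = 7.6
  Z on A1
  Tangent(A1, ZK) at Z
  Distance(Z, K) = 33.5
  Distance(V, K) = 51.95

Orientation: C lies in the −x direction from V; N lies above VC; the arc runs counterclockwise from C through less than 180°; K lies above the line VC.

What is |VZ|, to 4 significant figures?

38.53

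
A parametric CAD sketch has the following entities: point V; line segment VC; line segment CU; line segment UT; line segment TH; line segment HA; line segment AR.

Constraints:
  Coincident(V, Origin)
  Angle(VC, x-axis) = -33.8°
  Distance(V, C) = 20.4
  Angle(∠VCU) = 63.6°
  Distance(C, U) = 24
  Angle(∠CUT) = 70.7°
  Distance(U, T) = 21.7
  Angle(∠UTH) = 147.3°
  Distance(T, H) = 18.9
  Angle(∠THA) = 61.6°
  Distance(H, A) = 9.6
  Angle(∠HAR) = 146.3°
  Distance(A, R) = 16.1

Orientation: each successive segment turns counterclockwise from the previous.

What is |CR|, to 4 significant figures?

10.53

∠THA = 61.6° gives HA at -17.00° from the x-axis; with |HA| = 9.6, A = (-5.467, -8.100). ∠HAR = 146.3° gives AR at 16.70° from the x-axis; with |AR| = 16.1, R = (9.954, -3.474). Then |CR| = |R − C| = 10.53.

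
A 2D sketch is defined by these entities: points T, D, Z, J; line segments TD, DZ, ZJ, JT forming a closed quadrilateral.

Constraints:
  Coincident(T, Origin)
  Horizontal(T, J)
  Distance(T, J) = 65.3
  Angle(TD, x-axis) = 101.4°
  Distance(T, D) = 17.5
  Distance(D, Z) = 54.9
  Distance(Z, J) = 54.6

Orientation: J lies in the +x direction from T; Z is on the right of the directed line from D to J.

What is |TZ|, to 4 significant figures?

38.28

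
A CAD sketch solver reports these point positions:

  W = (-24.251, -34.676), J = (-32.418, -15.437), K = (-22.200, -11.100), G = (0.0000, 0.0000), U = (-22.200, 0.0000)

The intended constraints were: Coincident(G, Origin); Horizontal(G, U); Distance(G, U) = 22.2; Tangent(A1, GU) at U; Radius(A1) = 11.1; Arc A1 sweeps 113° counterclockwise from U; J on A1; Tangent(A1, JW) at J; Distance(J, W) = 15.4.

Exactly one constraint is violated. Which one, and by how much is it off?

Distance(J, W) = 15.4 — off by 5.50.

G = (0.00, 0.00) ✓; G.y = 0.00, U.y = 0.00 ✓; |GU| = 22.20 ✓; ∠(KU, UG) = 90.00° ✓; |KU| = 11.10 ✓; bearing(K→J) − bearing(K→U) = 113.0° ✓; |KJ| = 11.10 ✓; ∠(KJ, JW) = 90.00° ✓; |JW| = 20.90 ✗.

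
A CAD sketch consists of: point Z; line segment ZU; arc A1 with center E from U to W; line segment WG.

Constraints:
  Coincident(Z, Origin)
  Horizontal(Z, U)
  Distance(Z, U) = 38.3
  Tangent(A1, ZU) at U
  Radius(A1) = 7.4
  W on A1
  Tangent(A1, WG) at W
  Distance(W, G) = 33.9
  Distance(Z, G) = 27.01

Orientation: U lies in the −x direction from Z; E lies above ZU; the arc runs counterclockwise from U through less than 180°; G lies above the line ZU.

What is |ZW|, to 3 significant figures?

33.2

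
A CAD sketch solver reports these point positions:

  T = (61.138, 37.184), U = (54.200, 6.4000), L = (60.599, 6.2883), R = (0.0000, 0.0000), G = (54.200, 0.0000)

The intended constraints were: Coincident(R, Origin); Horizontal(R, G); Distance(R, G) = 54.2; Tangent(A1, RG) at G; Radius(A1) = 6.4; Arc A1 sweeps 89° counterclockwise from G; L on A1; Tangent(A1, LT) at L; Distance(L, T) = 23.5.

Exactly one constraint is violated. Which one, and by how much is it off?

Distance(L, T) = 23.5 — off by 7.40.

R = (0.00, 0.00) ✓; R.y = 0.00, G.y = 0.00 ✓; |RG| = 54.20 ✓; ∠(UG, GR) = 90.00° ✓; |UG| = 6.400 ✓; bearing(U→L) − bearing(U→G) = 89.00° ✓; |UL| = 6.400 ✓; ∠(UL, LT) = 90.00° ✓; |LT| = 30.90 ✗.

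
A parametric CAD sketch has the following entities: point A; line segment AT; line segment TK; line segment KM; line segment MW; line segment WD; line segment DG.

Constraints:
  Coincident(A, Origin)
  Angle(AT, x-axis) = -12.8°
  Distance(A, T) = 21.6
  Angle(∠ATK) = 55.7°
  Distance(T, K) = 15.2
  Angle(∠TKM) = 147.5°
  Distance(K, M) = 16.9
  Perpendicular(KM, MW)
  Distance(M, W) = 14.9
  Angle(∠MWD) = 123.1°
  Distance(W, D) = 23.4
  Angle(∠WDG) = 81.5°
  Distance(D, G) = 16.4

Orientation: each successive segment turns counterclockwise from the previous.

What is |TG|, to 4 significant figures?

5.656

A is at the origin; AT runs at -12.8° with length 21.6, so T = (21.06, -4.785). ∠ATK = 55.7° gives TK at 111.5° from the x-axis; with |TK| = 15.2, K = (15.49, 9.357). ∠TKM = 147.5° gives KM at 144.0° from the x-axis; with |KM| = 16.9, M = (1.820, 19.29). The perpendicularity gives MW at right angles to KM, so MW runs at -126.0°; with |MW| = 14.9, W = (-6.938, 7.236). ∠MWD = 123.1° gives WD at -69.10° from the x-axis; with |WD| = 23.4, D = (1.410, -14.62). ∠WDG = 81.5° gives DG at 29.40° from the x-axis; with |DG| = 16.4, G = (15.70, -6.573). Then |TG| = |G − T| = 5.656.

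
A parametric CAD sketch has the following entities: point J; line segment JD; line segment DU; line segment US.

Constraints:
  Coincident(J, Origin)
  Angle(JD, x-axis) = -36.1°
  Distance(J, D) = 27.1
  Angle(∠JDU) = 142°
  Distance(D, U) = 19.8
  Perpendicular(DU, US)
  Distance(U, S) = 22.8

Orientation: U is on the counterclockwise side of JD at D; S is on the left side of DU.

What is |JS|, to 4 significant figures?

41.61

J is at the origin; JD runs at -36.1° with length 27.1, so D = 27.1·(cos -36.1°, sin -36.1°) = (21.90, -15.97). ∠JDU = 142.0°, so DU runs at -36.1° + (180° − 142.0°) = 1.900° from the x-axis; with |DU| = 19.8, U = D + 19.8·(cos 1.900°, sin 1.900°) = (41.69, -15.31). DU is perpendicular to US; with |US| = 22.8 on the left of DU, S = U + 22.8·(-0.03316, 0.9995) = (40.93, 7.477). Then |JS| = |S − J| = 41.61.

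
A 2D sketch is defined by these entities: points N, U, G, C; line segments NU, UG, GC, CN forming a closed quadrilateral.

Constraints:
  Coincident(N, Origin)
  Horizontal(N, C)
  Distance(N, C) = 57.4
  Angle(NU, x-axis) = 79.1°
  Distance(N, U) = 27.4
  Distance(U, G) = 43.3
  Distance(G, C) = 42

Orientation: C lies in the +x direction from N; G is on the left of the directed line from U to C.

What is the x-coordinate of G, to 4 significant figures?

46.29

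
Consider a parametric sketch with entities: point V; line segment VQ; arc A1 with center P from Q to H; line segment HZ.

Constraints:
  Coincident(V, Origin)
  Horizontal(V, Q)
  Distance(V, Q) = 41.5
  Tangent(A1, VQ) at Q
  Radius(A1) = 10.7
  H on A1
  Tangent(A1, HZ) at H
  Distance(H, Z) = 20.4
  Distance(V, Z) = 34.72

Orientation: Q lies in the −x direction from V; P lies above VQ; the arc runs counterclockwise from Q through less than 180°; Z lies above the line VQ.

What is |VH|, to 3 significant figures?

32.3

Checks: V.y = 0.00, Q.y = 0.00 ✓; |PH| = 10.70 ✓; ∠(PH, HZ) = 90.00° ✓; |HZ| = 20.40 ✓; |VZ| = 34.72 ✓.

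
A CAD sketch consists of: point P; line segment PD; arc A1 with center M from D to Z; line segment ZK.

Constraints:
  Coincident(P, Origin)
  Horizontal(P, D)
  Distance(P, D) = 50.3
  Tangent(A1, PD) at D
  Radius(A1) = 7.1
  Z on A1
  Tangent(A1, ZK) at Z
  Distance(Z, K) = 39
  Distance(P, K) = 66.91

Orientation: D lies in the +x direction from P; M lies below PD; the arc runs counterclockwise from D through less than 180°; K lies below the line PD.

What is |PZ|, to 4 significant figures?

43.98

Checks: |MZ| = 7.100 ✓; ∠(MZ, ZK) = 90.00° ✓; |ZK| = 39.00 ✓; |PK| = 66.91 ✓.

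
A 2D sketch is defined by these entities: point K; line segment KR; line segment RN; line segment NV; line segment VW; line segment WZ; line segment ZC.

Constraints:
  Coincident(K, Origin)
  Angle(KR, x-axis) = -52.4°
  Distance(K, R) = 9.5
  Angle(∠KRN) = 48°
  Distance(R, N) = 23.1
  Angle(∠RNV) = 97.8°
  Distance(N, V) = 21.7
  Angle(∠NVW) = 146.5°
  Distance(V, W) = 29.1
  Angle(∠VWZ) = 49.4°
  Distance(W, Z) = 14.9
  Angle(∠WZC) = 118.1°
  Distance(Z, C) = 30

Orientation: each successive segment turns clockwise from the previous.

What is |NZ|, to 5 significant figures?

37.505

∠NVW = 146.5° gives VW at 59.900° from the x-axis; with |VW| = 29.1, W = (-3.9285, 41.083). ∠VWZ = 49.4° gives WZ at -70.700° from the x-axis; with |WZ| = 14.9, Z = (0.99614, 27.021). Then |NZ| = |Z − N| = 37.505.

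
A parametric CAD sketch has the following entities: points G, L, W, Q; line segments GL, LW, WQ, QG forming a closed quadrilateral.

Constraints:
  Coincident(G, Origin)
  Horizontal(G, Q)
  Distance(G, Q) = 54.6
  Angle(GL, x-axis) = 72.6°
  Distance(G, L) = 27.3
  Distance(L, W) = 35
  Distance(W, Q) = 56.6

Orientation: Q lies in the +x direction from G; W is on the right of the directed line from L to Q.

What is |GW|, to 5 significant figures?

7.7365

G is at the origin; G and Q share the same y with |GQ| = 54.6 and Q in +x, so Q = (54.6, 0). GL runs at 72.6° with |GL| = 27.3, so L = (8.1638, 26.051). W is determined by |LW| = 35.0 and |WQ| = 56.6 together: it lies at the intersection of circle(L, 35.0) and circle(Q, 56.6). With |LQ| = 53.244, the foot of the radical line on LQ is 8.0422 from L and the perpendicular offset is √(35.0² − 8.0422²) = 34.064. Taking the right-of-LQ solution: W = (-1.4885, -7.5920).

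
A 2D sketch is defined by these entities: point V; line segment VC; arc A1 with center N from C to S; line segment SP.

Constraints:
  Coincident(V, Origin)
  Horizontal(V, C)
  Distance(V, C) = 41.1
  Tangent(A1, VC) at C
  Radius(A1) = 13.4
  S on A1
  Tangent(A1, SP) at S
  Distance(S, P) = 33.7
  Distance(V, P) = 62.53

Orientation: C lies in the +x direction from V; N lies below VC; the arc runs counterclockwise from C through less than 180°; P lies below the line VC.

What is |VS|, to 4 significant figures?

33.17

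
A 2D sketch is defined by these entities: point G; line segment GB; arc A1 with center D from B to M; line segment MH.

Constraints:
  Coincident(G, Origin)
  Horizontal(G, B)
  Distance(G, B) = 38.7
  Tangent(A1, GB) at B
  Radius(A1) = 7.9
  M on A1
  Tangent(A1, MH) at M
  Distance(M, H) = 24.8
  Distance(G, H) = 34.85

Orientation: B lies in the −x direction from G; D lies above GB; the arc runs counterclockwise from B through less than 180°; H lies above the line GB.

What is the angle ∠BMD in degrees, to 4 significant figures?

56.85°

Checks: G.y = 0.00, B.y = 0.00 ✓; |DM| = 7.900 ✓; ∠(DM, MH) = 90.00° ✓; |MH| = 24.80 ✓; |GH| = 34.85 ✓.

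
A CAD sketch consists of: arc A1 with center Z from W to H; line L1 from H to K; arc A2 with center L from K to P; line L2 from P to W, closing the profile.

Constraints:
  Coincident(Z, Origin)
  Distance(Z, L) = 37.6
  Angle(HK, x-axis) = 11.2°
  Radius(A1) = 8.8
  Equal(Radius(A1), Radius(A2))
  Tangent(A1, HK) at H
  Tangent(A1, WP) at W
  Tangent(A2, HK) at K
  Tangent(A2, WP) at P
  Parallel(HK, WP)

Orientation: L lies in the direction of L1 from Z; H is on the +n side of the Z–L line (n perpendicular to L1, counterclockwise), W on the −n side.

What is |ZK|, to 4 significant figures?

38.62

The slot axis is L1's direction at 11.2°, so u = (cos 11.2°, sin 11.2°) = (0.9810, 0.1942) and n = (−sin 11.2°, cos 11.2°) = (-0.1942, 0.9810). Z is at the origin and L lies 37.6 along u from Z, so L = 37.6·u = (36.88, 7.303). Tangency of A1 to both parallel lines with radius 8.8 puts H and W at Z ± 8.8·n: H = (-1.709, 8.632), W = (1.709, -8.632). Equal radii place K and P the same way about L: K = L + 8.8·n = (35.17, 15.94), P = L − 8.8·n = (38.59, -1.329). Then |ZK| = |K − Z| = 38.62.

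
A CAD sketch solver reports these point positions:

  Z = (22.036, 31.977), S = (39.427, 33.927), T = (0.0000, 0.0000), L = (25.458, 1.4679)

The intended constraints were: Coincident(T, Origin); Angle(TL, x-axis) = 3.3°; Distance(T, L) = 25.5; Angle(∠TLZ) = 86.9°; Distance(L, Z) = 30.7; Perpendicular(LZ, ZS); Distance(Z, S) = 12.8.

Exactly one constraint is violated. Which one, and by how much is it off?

Distance(Z, S) = 12.8 — off by 4.70.

T = (0.00, 0.00) ✓; TL at 3.300° ✓; |TL| = 25.50 ✓; ∠TLZ = 86.90° ✓; |LZ| = 30.70 ✓; ∠(LZ, ZS) = 90.00° ✓; |ZS| = 17.50 ✗.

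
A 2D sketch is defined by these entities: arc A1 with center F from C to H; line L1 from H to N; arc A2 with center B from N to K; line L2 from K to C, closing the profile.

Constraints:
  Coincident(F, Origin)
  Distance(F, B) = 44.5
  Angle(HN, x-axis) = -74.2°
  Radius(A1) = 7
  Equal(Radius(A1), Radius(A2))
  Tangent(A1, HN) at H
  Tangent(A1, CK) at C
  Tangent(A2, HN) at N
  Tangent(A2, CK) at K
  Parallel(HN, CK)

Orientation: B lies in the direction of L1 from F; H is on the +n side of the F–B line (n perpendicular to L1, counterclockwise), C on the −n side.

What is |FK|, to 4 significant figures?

45.05

The slot axis is L1's direction at -74.2°, so u = (cos -74.2°, sin -74.2°) = (0.2723, -0.9622) and n = (−sin -74.2°, cos -74.2°) = (0.9622, 0.2723). F is at the origin and B lies 44.5 along u from F, so B = 44.5·u = (12.12, -42.82). Tangency of A1 to both parallel lines with radius 7.0 puts H and C at F ± 7.0·n: H = (6.736, 1.906), C = (-6.736, -1.906). Equal radii place N and K the same way about B: N = B + 7.0·n = (18.85, -40.91), K = B − 7.0·n = (5.381, -44.72). Then |FK| = |K − F| = 45.05.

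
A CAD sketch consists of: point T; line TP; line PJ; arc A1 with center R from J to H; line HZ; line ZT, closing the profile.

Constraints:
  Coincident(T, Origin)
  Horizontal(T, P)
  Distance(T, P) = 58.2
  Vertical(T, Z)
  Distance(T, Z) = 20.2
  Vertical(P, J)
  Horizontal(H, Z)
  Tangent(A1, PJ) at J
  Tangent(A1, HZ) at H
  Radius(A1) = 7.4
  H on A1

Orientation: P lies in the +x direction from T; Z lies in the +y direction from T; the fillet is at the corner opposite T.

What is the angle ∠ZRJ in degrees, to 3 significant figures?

172°

T is at the origin; TP is horizontal with |TP| = 58.2 and P on the +x side, so P = (58.2, 0.00). TZ is vertical with |TZ| = 20.2 and Z on the +y side, so Z = (0.00, 20.2). The virtual corner opposite T is at (58.2, 20.2). The tangent condition forces RJ to be normal to PJ and A1 meets HZ tangentially, so RH is at right angles to HZ, with radius 7.4, so the center R sits 7.4 in from both sides at R = (50.8, 12.8). That places the tangent points at J = (58.2, 12.8) on PJ and H = (50.8, 20.2) on HZ. Then cos ∠ZRJ = RZ·RJ / (|RZ||RJ|), giving 172°.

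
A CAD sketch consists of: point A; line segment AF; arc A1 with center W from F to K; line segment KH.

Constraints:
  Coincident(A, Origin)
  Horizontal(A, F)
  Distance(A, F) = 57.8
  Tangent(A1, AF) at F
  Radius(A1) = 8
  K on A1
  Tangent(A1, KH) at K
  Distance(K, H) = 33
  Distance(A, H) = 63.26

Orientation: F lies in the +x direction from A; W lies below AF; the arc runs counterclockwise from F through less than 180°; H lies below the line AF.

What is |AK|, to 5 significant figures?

50.395

A is at the origin; AF is horizontal with |AF| = 57.8 and F on the +x side, so F = (57.800, 0.0000). A1 meets AF tangentially, so WF is at right angles to AF, so W = F + (0, -8) = (57.800, -8.0000). Since WK ⟂ KH (tangency), |WH| = √(8.0² + 33.0²) = 33.956 regardless of where K sits on A1. So H lies on both circle(A, 63.26) and circle(W, 33.956); the below-AF intersection is H = (48.471, -40.649). K is the foot of the tangent from H: K = (49.807, -7.6763).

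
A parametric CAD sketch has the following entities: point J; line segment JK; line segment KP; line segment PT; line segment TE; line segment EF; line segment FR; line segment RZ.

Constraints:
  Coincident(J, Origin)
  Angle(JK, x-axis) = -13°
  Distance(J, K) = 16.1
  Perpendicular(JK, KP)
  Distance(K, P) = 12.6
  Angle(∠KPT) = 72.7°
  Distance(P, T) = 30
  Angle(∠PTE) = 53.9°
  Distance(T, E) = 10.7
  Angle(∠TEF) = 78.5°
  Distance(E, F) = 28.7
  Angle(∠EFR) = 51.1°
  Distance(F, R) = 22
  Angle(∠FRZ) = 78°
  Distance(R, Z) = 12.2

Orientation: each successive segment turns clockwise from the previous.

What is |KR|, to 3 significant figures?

34.4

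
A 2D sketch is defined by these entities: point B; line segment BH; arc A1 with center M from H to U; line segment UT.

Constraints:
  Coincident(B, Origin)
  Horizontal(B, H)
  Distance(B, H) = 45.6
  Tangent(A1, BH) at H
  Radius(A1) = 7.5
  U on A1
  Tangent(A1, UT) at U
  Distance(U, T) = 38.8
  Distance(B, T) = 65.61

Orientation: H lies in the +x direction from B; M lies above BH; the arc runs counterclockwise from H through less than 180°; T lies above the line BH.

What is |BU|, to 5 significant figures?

53.711

Checks: ∠(MH, HB) = 90.00° ✓; |MU| = 7.500 ✓; ∠(MU, UT) = 90.00° ✓; |UT| = 38.80 ✓; |BT| = 65.61 ✓.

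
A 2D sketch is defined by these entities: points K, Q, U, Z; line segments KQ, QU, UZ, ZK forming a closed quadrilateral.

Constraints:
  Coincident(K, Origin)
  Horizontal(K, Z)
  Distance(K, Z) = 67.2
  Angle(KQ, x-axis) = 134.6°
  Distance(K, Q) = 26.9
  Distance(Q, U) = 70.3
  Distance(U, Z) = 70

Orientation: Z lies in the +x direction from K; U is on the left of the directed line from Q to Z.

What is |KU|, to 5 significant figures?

72.488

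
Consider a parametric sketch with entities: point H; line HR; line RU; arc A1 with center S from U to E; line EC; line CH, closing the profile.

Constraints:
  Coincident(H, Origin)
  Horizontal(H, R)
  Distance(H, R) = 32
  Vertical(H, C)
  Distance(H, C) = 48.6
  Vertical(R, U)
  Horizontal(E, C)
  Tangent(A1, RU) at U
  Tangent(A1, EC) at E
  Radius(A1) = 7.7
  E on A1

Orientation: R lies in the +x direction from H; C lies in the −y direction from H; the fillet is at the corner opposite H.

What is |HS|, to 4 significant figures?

47.57

H is at the origin; HR is horizontal with |HR| = 32.0 and R on the +x side, so R = (32.00, 0.000). HC is vertical with |HC| = 48.6 and C on the −y side, so C = (0.000, -48.60). The virtual corner opposite H is at (32.00, -48.60). Since A1 is tangent to RU there, SU ⟂ RU and A1 meets EC tangentially, so SE is at right angles to EC, with radius 7.7, so the center S sits 7.7 in from both sides at S = (24.30, -40.90). Then |HS| = |S − H| = 47.57.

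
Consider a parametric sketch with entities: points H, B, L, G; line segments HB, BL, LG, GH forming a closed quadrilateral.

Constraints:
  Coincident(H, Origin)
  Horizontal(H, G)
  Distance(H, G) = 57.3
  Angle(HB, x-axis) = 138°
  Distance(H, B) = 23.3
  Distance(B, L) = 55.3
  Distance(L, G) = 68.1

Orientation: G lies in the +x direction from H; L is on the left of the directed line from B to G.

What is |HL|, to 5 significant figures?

60.036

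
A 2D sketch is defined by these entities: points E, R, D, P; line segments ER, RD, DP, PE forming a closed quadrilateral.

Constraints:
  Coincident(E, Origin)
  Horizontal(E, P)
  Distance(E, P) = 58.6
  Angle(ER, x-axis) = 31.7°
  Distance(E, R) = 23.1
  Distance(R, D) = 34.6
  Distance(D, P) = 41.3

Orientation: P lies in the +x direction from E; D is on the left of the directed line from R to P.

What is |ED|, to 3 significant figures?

57.1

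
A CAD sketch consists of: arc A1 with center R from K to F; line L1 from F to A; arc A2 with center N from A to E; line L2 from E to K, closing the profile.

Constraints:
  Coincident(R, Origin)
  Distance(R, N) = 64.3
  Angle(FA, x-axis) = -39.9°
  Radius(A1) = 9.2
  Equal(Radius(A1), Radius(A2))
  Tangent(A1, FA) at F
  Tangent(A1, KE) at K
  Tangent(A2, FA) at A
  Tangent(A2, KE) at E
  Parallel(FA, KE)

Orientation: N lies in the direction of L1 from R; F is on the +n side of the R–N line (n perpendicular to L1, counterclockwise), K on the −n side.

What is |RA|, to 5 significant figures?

64.955

Tangency of A1 to both parallel lines with radius 9.2 puts F and K at R ± 9.2·n: F = (5.9013, 7.0579), K = (-5.9013, -7.0579). Equal radii place A and E the same way about N: A = N + 9.2·n = (55.230, -34.187), E = N − 9.2·n = (43.427, -48.303). Then |RA| = |A − R| = 64.955.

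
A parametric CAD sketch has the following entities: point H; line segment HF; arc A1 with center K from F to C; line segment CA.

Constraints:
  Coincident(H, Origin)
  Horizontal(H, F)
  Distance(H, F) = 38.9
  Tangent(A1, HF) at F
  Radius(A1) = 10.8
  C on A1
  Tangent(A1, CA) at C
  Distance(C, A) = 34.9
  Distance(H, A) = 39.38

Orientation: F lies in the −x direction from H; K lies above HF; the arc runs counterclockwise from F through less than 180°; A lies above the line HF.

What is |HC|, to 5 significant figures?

29.863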